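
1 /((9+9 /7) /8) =7 /9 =0.78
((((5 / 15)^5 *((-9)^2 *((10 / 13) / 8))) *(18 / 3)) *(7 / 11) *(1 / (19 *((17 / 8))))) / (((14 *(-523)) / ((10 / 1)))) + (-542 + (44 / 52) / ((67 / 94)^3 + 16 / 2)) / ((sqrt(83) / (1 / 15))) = -48928398586 *sqrt(83) / 112411865475 - 100 / 24156847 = -3.97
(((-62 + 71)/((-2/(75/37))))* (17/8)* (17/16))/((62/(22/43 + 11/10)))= -27037395/50504704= -0.54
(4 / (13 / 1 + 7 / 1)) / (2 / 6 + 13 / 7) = 21 / 230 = 0.09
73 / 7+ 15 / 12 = 327 / 28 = 11.68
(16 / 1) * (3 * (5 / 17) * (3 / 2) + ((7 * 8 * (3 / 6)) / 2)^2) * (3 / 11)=161016 / 187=861.05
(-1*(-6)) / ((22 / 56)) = 168 / 11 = 15.27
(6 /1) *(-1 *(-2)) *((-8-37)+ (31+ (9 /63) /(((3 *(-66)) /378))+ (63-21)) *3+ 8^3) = 90444 /11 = 8222.18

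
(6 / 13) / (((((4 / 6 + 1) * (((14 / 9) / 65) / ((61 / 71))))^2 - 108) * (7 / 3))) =-317375253 / 173283430012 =-0.00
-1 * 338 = -338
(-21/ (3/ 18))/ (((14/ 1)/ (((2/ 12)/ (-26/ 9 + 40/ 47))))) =1269/ 1724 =0.74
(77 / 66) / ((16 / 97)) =7.07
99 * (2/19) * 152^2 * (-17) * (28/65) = -114605568/65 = -1763162.58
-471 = -471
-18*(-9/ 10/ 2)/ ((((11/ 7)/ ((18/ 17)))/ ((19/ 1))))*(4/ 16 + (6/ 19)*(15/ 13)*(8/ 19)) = 38645019/ 923780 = 41.83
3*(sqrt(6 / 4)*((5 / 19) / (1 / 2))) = 15*sqrt(6) / 19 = 1.93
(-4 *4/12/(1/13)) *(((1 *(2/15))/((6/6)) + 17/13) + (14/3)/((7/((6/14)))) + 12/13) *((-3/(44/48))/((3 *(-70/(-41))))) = 1186376/40425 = 29.35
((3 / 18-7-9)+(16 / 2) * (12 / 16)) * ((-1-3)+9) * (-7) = 2065 / 6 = 344.17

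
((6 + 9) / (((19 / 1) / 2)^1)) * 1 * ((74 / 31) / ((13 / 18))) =39960 / 7657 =5.22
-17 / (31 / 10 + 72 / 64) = -680 / 169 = -4.02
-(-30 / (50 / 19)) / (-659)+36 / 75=7623 / 16475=0.46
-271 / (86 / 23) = -72.48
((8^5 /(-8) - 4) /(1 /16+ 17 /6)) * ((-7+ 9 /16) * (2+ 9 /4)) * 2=10768650 /139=77472.30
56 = 56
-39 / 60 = -13 / 20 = -0.65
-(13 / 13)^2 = -1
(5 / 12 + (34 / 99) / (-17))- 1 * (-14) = 5701 / 396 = 14.40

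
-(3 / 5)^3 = -27 / 125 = -0.22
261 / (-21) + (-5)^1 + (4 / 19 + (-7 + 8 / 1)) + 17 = 104 / 133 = 0.78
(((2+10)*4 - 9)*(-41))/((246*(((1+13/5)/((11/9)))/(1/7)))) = -715/2268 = -0.32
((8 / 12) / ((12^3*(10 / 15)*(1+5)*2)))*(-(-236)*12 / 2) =59 / 864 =0.07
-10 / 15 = -2 / 3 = -0.67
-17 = -17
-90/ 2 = -45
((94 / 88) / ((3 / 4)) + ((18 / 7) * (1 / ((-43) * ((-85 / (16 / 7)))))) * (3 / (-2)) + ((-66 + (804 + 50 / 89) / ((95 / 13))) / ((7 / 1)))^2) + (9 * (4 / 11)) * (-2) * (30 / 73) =236981477568975901 / 6168470340076275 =38.42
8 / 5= 1.60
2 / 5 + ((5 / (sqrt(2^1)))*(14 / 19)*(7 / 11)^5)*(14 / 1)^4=2 / 5 + 22598019920*sqrt(2) / 3059969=10444.44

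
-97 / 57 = -1.70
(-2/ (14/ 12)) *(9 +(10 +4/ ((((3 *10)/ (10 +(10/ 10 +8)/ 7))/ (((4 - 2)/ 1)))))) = -9244/ 245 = -37.73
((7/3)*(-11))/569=-0.05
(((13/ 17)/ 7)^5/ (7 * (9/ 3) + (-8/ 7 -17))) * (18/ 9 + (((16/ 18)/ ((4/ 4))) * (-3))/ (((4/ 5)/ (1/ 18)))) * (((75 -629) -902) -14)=-371293/ 25557426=-0.01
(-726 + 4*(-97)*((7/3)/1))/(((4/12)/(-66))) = 323004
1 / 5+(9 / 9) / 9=14 / 45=0.31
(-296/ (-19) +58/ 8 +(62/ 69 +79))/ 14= 538703/ 73416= 7.34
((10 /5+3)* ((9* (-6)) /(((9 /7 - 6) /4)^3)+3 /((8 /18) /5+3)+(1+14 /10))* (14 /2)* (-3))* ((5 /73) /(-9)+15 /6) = -771009313025 /81033942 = -9514.65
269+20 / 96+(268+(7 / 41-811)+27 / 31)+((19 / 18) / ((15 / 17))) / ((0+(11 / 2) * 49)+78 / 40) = -406515241337 / 1490455944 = -272.75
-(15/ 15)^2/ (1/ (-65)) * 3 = 195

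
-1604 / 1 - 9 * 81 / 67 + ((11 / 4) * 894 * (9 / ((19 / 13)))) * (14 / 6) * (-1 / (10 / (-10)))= 85825361 / 2546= 33709.88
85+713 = 798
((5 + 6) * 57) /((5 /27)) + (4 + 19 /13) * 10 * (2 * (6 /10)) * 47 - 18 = 419127 /65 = 6448.11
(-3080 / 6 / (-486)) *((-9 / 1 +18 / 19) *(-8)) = 104720 / 1539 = 68.04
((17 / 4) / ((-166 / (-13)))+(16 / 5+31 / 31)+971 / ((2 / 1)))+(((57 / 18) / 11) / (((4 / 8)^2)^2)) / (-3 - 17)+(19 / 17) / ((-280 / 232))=6373795523 / 13037640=488.88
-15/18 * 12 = -10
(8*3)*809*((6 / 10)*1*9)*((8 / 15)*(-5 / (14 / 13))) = -9086688 / 35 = -259619.66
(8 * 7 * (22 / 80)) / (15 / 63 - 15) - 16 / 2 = -14017 / 1550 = -9.04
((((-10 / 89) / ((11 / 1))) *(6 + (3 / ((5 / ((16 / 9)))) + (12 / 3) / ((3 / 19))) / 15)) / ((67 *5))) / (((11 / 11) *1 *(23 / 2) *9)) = -776 / 339443775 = -0.00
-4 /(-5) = 4 /5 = 0.80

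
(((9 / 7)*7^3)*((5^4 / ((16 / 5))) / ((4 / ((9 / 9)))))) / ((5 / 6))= 25839.84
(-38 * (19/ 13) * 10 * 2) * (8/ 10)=-11552/ 13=-888.62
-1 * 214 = -214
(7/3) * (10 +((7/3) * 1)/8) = 1729/72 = 24.01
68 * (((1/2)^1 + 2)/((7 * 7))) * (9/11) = 1530/539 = 2.84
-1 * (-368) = 368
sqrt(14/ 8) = sqrt(7)/ 2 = 1.32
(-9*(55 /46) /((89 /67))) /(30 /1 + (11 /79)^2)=-206982765 /767014994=-0.27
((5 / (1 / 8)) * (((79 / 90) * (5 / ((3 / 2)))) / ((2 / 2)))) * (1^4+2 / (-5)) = 632 / 9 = 70.22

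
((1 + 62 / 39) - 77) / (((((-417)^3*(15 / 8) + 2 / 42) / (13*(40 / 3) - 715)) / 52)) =-1056328000 / 68523568761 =-0.02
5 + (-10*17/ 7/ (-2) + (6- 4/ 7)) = 158/ 7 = 22.57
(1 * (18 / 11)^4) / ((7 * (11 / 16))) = 1679616 / 1127357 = 1.49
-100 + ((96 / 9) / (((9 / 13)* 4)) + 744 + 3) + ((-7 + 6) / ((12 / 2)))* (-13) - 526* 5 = -106757 / 54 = -1976.98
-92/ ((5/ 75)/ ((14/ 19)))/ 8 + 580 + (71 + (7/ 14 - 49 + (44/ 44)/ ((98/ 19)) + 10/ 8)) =1775747/ 3724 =476.84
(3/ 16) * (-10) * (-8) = 15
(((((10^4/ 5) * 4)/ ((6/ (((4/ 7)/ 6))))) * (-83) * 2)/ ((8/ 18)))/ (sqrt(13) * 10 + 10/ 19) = -1296.51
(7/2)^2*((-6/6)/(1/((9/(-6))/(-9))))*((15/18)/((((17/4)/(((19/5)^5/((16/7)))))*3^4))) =-849301957/495720000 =-1.71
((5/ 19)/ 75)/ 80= 1/ 22800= 0.00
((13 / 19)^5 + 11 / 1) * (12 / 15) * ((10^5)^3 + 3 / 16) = 220867056000000041412573 / 24760990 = 8919960631622566.04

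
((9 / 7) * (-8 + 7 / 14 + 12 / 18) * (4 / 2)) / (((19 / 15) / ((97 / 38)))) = -178965 / 5054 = -35.41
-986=-986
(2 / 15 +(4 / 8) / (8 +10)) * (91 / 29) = 91 / 180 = 0.51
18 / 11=1.64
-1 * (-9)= 9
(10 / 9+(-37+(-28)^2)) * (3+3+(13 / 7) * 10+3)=20626.49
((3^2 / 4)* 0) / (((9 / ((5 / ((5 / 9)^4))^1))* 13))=0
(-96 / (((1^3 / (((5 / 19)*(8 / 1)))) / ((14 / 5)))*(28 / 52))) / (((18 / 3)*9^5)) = -3328 / 1121931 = -0.00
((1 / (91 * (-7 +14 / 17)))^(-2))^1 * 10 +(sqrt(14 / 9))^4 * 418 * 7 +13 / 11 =815288850851 / 257499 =3166182.59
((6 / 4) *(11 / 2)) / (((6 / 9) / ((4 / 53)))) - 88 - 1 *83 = -18027 / 106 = -170.07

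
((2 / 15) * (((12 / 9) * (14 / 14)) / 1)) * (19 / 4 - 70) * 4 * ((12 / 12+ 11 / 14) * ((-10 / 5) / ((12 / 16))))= 4640 / 21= 220.95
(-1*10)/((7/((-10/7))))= 100/49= 2.04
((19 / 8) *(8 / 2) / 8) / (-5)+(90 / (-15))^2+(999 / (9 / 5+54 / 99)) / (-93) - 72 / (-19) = 70859027 / 2026160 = 34.97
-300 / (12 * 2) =-25 / 2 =-12.50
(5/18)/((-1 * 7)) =-5/126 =-0.04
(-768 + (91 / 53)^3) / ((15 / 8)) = -181734344 / 446631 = -406.90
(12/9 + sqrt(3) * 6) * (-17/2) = -51 * sqrt(3) - 34/3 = -99.67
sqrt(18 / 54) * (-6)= -2 * sqrt(3)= -3.46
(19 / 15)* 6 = 38 / 5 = 7.60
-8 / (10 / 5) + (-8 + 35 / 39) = -433 / 39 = -11.10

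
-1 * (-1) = 1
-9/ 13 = -0.69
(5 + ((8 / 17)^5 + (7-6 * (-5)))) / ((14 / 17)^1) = 29833381 / 584647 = 51.03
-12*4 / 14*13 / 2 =-156 / 7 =-22.29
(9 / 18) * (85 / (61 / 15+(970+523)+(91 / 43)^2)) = 138675 / 4899454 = 0.03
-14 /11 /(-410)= 7 /2255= 0.00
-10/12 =-0.83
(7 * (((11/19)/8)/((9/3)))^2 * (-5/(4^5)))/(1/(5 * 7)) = -148225/212926464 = -0.00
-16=-16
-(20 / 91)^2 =-400 / 8281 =-0.05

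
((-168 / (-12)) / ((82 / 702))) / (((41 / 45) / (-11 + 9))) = -442260 / 1681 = -263.09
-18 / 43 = -0.42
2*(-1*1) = -2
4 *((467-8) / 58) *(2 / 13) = 4.87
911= 911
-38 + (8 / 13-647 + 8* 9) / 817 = -21635 / 559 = -38.70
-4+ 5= 1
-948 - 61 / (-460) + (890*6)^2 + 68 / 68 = 13116740441 / 460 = 28514653.13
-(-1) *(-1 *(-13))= 13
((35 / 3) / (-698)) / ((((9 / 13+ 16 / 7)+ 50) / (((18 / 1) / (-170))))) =637 / 19068662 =0.00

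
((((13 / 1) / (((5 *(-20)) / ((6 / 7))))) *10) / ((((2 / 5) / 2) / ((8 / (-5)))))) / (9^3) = 104 / 8505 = 0.01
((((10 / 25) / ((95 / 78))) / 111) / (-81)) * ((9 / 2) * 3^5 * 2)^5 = -32119016606765244 / 17575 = -1827540062973.84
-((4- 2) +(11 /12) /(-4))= -85 /48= -1.77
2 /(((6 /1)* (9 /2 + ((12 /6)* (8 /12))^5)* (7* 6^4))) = 1 /237160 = 0.00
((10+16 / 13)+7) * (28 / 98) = 474 / 91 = 5.21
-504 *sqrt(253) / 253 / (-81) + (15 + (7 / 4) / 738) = 56 *sqrt(253) / 2277 + 44287 / 2952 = 15.39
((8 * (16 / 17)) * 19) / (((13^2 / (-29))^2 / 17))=2045312 / 28561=71.61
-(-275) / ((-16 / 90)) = -12375 / 8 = -1546.88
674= 674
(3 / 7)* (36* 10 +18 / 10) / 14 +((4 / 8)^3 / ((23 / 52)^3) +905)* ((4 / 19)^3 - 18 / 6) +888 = -74088486525279 / 40892191970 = -1811.80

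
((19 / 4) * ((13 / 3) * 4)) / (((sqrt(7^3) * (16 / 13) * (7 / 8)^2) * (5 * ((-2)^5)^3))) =-3211 * sqrt(7) / 295034880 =-0.00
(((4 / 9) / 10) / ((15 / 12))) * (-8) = -64 / 225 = -0.28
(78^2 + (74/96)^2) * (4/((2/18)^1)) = 14018905/64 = 219045.39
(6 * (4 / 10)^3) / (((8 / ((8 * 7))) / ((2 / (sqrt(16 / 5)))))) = 168 * sqrt(5) / 125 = 3.01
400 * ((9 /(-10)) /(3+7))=-36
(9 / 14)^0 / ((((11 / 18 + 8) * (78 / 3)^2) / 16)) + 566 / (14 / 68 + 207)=100920764 / 36908755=2.73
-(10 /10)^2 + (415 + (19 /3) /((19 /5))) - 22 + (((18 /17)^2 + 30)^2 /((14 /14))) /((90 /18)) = 735867613 /1252815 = 587.37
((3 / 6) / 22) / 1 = 1 / 44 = 0.02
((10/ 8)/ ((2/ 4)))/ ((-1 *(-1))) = 5/ 2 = 2.50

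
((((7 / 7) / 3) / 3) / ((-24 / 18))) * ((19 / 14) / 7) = -0.02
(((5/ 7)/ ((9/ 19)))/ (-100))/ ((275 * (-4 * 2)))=19/ 2772000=0.00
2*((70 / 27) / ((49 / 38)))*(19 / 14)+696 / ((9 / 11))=1132652 / 1323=856.12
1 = 1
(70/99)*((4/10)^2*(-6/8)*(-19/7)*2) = 76/165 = 0.46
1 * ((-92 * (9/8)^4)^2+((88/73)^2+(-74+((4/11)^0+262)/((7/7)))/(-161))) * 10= 217170.79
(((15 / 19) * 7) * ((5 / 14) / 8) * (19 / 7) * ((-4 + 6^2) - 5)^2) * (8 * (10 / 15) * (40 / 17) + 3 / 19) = 6203.13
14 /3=4.67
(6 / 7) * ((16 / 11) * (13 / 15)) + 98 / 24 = 23857 / 4620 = 5.16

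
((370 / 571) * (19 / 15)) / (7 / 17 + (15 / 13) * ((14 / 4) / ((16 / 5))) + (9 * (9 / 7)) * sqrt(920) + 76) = -3878745427648 / 7127577055483947 + 2953378541568 * sqrt(230) / 18214919141792309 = 0.00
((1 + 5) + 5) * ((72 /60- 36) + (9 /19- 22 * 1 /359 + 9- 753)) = -292015999 /34105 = -8562.26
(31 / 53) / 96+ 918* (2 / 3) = 3113887 / 5088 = 612.01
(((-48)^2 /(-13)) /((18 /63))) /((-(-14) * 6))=-96 /13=-7.38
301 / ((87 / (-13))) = -3913 / 87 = -44.98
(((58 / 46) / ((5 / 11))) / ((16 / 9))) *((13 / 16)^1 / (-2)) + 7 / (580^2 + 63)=-12557396389 / 19810941440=-0.63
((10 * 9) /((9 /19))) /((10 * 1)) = 19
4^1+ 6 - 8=2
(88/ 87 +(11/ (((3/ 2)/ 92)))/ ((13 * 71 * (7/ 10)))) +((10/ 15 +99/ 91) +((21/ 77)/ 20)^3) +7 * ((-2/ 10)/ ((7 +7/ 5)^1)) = 559185433151/ 153469624000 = 3.64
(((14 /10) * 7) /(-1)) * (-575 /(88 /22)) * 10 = 28175 /2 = 14087.50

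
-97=-97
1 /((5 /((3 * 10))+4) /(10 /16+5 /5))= 0.39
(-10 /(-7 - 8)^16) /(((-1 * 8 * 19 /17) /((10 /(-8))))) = -17 /79871845605468750000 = -0.00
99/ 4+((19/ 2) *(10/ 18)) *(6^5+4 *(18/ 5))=164563/ 4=41140.75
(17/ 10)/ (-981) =-17/ 9810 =-0.00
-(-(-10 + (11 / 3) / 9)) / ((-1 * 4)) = 259 / 108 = 2.40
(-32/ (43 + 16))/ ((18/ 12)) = -64/ 177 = -0.36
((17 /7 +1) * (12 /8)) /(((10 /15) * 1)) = 54 /7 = 7.71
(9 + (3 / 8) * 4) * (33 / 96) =3.61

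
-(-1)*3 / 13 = 3 / 13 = 0.23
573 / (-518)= -573 / 518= -1.11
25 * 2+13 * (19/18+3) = 1849/18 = 102.72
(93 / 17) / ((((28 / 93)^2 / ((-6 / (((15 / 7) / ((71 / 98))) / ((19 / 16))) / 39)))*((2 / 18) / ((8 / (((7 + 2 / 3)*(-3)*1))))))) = 3255232779 / 278955040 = 11.67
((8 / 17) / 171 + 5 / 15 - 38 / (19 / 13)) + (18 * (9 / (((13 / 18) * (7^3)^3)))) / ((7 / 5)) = -273962814987325 / 10675022134959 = -25.66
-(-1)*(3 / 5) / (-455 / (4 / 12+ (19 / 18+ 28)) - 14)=-1587 / 77980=-0.02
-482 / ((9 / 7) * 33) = -3374 / 297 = -11.36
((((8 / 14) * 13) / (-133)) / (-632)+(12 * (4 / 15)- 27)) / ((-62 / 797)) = 13951163809 / 45600380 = 305.94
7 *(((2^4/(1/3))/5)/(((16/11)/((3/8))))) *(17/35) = 1683/200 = 8.42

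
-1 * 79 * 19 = -1501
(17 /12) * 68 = 289 /3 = 96.33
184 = 184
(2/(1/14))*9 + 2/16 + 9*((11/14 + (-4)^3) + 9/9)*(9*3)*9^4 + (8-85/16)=-11109214125/112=-99189411.83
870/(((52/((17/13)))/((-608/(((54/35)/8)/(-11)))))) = 1154014400/1521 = 758720.84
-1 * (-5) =5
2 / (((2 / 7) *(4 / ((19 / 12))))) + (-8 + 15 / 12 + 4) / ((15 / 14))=49 / 240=0.20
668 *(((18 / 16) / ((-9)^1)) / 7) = -167 / 14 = -11.93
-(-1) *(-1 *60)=-60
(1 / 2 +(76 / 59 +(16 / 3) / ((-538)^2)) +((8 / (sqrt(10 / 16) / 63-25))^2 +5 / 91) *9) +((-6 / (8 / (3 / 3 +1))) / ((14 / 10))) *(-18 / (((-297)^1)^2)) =4608866304 *sqrt(10) / 15752953062001 +640717353124919526500303887 / 199944322839565291665708030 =3.21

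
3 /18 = 1 /6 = 0.17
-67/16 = -4.19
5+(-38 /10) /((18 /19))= 89 /90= 0.99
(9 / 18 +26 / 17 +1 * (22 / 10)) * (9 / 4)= 6471 / 680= 9.52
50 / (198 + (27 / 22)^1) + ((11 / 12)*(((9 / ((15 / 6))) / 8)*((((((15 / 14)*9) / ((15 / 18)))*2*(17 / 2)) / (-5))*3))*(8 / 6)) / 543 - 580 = -322016157301 / 555326100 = -579.87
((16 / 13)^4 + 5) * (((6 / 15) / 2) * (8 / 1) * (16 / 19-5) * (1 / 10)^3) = -16458939 / 339161875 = -0.05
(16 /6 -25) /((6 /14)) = -469 /9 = -52.11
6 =6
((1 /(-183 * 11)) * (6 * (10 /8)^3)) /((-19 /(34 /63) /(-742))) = -112625 /917928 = -0.12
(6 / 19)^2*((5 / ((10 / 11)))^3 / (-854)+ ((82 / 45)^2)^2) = 303431654557 / 280932907500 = 1.08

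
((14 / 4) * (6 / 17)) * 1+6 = 123 / 17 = 7.24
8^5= 32768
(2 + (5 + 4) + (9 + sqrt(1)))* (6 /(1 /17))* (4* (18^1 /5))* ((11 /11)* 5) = 154224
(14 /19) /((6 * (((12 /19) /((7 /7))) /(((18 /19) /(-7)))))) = -1 /38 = -0.03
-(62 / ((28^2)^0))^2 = -3844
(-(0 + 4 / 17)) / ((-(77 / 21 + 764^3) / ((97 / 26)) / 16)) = 9312 / 295660704703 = 0.00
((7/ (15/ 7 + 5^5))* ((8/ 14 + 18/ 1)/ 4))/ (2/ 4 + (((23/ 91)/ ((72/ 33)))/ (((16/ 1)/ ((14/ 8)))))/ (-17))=7722624/ 370980775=0.02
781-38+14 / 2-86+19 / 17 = 11307 / 17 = 665.12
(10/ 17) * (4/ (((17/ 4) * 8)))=0.07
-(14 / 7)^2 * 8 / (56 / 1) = -4 / 7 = -0.57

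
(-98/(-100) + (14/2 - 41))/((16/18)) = -14859/400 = -37.15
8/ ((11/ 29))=232/ 11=21.09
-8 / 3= -2.67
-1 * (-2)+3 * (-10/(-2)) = 17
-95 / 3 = -31.67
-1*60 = -60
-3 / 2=-1.50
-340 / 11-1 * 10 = -450 / 11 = -40.91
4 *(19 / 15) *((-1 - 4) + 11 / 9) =-2584 / 135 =-19.14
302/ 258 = 151/ 129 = 1.17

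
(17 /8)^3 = 4913 /512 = 9.60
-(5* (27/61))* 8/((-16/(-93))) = -12555/122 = -102.91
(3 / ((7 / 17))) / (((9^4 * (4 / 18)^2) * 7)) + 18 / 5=95341 / 26460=3.60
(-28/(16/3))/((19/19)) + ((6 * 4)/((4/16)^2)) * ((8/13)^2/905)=-3113541/611780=-5.09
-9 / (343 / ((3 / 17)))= -27 / 5831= -0.00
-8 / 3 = -2.67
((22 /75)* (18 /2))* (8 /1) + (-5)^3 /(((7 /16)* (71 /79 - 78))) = 26462336 /1065925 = 24.83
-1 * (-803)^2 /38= -644809 /38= -16968.66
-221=-221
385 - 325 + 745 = 805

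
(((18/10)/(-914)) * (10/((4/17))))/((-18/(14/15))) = 0.00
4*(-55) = -220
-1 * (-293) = 293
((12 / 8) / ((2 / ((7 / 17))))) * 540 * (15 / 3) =14175 / 17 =833.82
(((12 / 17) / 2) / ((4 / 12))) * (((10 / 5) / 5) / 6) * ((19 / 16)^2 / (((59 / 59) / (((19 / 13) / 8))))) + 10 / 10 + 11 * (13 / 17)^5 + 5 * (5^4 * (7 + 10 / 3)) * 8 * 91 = 23508337.23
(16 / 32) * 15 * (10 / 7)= 75 / 7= 10.71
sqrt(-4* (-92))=4* sqrt(23)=19.18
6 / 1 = 6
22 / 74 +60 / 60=48 / 37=1.30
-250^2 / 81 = -62500 / 81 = -771.60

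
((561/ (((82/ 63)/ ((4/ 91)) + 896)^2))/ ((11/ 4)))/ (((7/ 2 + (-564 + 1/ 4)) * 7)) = -9792/ 161279163101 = -0.00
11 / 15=0.73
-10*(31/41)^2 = -9610/1681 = -5.72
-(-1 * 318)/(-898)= -0.35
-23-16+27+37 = 25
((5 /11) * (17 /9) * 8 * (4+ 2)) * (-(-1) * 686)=932960 /33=28271.52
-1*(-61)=61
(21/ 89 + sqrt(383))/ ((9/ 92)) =644/ 267 + 92 * sqrt(383)/ 9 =202.46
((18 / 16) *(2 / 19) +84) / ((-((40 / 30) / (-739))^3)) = 69662937537009 / 4864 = 14322149987.05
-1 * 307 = -307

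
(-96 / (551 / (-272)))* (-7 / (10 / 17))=-1553664 / 2755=-563.94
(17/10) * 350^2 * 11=2290750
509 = 509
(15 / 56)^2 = 225 / 3136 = 0.07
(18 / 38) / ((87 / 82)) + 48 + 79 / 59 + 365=13484260 / 32509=414.79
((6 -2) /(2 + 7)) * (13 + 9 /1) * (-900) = -8800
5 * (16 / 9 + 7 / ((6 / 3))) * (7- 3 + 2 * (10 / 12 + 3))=16625 / 54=307.87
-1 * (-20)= 20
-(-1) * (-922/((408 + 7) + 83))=-461/249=-1.85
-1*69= -69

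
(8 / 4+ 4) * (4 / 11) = 24 / 11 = 2.18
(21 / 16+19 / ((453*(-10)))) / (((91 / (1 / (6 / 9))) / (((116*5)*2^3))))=1374977 / 13741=100.06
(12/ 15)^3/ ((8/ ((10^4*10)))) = 6400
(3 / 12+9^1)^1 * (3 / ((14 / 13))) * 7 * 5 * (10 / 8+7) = 238095 / 32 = 7440.47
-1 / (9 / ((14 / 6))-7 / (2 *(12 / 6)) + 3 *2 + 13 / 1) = -28 / 591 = -0.05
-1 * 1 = -1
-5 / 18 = -0.28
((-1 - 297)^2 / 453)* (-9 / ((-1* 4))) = 66603 / 151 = 441.08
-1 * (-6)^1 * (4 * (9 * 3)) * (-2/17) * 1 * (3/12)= -324/17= -19.06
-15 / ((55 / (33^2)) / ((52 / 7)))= -15444 / 7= -2206.29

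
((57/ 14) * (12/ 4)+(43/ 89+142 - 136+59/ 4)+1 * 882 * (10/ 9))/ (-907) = -2525511/ 2260244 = -1.12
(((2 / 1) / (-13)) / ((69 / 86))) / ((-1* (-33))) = -172 / 29601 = -0.01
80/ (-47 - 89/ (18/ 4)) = -720/ 601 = -1.20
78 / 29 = 2.69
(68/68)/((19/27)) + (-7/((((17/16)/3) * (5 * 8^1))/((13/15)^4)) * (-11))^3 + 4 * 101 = 434.25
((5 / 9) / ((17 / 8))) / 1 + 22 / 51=106 / 153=0.69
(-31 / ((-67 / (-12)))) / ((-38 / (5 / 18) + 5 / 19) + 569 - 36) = -8835 / 630872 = -0.01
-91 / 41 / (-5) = 91 / 205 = 0.44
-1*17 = -17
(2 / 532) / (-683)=-0.00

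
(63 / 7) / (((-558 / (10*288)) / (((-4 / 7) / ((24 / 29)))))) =6960 / 217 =32.07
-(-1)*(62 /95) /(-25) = -62 /2375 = -0.03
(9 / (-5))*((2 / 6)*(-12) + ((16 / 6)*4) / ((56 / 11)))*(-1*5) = -120 / 7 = -17.14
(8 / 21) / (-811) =-8 / 17031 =-0.00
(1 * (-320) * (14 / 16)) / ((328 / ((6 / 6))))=-0.85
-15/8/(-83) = 15/664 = 0.02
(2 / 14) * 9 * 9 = 81 / 7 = 11.57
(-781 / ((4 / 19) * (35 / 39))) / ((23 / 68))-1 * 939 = -10594152 / 805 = -13160.44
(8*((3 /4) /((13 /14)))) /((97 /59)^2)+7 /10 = 3780259 /1223170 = 3.09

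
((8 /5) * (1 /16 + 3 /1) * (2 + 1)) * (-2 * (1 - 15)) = 2058 /5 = 411.60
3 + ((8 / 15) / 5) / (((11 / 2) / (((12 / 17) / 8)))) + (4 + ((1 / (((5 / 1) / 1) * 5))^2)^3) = 319658203312 / 45654296875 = 7.00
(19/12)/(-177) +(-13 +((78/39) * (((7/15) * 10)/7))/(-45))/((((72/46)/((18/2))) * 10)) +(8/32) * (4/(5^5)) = -298713881/39825000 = -7.50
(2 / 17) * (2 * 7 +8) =44 / 17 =2.59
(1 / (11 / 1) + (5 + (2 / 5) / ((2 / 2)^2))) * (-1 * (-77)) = 2114 / 5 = 422.80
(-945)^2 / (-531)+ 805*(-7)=-431690 / 59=-7316.78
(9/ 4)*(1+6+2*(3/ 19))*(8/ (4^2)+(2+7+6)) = 38781/ 152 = 255.14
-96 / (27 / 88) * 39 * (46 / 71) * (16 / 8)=-3367936 / 213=-15811.91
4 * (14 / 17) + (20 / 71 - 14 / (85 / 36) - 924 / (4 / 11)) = -15349139 / 6035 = -2543.35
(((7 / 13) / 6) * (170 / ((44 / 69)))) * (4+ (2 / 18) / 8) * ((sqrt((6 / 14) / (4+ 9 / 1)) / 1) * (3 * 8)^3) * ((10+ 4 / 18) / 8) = 103959080 * sqrt(273) / 5577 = 307994.60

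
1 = 1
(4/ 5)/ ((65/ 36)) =144/ 325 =0.44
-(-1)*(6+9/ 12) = 27/ 4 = 6.75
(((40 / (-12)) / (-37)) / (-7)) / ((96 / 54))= -15 / 2072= -0.01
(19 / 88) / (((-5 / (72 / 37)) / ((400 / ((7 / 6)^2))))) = -492480 / 19943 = -24.69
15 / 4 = 3.75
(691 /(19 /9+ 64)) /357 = 2073 /70805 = 0.03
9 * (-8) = -72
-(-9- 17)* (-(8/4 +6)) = -208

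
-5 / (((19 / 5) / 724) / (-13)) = 235300 / 19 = 12384.21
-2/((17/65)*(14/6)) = -390/119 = -3.28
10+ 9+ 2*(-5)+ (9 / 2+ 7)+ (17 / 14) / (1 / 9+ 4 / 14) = 589 / 25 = 23.56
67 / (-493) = -0.14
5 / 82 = 0.06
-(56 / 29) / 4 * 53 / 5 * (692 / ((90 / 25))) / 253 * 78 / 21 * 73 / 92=-17402762 / 1518759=-11.46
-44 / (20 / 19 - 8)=19 / 3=6.33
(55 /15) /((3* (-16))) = -11 /144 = -0.08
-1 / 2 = -0.50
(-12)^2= 144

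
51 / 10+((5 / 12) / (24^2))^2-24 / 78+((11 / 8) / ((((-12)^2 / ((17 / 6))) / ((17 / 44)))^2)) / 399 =4.79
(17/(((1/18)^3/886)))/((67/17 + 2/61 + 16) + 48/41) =3734760626928/899009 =4154308.39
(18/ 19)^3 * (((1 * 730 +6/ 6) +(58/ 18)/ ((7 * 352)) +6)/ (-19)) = -1323843021/ 40138868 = -32.98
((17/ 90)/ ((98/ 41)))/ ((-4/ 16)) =-697/ 2205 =-0.32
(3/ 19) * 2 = 6/ 19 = 0.32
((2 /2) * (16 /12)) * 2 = 8 /3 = 2.67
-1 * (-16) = 16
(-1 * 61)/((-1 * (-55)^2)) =61/3025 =0.02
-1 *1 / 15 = -1 / 15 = -0.07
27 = 27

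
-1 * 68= -68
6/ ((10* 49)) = 3/ 245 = 0.01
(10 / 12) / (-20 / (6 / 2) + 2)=-0.18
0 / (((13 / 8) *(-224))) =0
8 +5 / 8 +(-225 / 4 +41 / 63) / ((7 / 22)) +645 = 1689505 / 3528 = 478.88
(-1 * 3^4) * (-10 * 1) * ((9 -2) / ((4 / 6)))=8505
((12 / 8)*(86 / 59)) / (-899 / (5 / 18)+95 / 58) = -37410 / 55346779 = -0.00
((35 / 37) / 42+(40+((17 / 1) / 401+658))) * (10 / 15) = 465.38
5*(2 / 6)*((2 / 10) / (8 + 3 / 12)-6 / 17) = -922 / 1683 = -0.55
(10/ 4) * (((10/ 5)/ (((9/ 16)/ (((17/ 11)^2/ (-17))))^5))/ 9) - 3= -41360076742008283/ 13784210867380041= -3.00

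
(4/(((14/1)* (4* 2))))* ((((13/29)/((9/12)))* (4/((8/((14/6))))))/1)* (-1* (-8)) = 52/261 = 0.20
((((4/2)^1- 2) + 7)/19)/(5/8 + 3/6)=56/171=0.33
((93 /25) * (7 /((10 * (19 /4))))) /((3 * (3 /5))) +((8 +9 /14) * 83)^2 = 143728219889 /279300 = 514601.57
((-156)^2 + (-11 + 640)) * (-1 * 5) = -124825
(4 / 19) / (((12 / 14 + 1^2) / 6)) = 0.68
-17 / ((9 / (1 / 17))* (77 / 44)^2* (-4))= 4 / 441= 0.01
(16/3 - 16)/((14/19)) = -14.48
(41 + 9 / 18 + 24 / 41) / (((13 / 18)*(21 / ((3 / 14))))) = 4437 / 7462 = 0.59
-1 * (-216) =216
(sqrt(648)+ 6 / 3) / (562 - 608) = -9 * sqrt(2) / 23 - 1 / 23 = -0.60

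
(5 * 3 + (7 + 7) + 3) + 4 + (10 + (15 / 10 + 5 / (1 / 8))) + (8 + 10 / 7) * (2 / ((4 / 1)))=1291 / 14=92.21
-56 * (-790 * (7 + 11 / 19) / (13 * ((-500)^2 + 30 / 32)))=20385792 / 197600741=0.10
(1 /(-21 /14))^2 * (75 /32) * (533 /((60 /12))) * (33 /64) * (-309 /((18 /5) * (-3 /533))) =8046820925 /9216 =873135.95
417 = 417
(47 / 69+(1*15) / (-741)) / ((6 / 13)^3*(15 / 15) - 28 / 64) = -1.95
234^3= 12812904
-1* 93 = -93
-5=-5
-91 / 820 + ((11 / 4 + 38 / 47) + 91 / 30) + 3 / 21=2680423 / 404670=6.62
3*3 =9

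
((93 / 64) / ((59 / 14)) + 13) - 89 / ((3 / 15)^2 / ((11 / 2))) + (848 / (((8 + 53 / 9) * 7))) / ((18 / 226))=-20013388663 / 1652000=-12114.64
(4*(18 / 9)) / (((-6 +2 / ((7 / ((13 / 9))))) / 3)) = -4.30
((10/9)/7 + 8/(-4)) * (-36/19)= 464/133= 3.49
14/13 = 1.08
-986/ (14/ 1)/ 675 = -493/ 4725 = -0.10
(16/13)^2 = 1.51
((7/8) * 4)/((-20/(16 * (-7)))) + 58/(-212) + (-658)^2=229481163/530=432983.33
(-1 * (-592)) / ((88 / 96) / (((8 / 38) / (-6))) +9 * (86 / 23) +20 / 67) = 7298176 / 96475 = 75.65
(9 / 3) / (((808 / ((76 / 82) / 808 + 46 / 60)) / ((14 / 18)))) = 1335397 / 602267040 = 0.00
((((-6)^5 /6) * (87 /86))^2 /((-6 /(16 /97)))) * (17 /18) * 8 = -64035919872 /179353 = -357038.47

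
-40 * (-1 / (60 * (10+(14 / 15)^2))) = 75 / 1223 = 0.06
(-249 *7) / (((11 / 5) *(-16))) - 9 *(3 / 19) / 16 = 20661 / 418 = 49.43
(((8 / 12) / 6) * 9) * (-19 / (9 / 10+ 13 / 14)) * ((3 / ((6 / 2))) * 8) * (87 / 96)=-19285 / 256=-75.33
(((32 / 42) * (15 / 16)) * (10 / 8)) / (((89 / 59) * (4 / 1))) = 1475 / 9968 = 0.15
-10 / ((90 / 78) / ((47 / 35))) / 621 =-1222 / 65205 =-0.02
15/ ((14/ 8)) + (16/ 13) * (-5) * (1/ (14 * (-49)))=38260/ 4459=8.58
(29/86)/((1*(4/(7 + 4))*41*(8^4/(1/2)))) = 319/115539968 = 0.00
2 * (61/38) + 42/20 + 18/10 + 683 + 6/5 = 131349/190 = 691.31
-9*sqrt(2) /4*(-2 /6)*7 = 21*sqrt(2) /4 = 7.42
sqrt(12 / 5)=2 * sqrt(15) / 5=1.55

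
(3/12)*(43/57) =43/228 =0.19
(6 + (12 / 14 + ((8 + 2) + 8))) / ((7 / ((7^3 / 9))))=406 / 3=135.33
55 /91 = 0.60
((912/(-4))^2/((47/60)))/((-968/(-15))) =5848200/5687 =1028.35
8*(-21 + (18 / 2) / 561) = -31392 / 187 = -167.87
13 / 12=1.08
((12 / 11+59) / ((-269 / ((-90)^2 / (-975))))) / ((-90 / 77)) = -27762 / 17485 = -1.59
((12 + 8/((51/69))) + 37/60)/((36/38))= 24.74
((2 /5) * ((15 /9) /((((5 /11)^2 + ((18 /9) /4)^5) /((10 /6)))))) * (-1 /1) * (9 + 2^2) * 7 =-3523520 /8289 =-425.08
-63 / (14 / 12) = -54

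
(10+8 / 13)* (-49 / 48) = -1127 / 104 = -10.84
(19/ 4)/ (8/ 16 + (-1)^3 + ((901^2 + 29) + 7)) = 19/ 3247346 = 0.00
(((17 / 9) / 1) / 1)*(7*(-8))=-105.78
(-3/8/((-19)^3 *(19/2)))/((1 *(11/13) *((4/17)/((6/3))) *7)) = 663/80277736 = 0.00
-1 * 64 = -64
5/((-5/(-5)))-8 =-3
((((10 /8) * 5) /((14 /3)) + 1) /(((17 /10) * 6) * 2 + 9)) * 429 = 93665 /2744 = 34.13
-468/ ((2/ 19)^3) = -802503/ 2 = -401251.50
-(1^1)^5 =-1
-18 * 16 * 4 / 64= -18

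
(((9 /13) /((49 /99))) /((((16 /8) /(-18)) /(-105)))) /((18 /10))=66825 /91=734.34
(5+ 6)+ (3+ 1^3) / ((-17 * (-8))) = 375 / 34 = 11.03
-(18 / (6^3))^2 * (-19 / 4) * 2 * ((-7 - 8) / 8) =-95 / 768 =-0.12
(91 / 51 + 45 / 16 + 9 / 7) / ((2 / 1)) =33601 / 11424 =2.94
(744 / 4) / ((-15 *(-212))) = 31 / 530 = 0.06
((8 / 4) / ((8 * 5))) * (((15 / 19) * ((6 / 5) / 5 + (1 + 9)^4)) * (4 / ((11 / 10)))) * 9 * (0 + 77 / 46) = 47251134 / 2185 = 21625.23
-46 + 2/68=-1563/34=-45.97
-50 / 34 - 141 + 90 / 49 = -117148 / 833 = -140.63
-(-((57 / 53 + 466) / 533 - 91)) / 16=-159119 / 28249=-5.63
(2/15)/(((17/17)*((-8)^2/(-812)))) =-1.69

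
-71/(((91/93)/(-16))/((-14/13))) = -211296/169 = -1250.27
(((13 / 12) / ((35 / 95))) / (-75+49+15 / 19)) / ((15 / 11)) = -51623 / 603540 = -0.09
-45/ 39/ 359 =-15/ 4667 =-0.00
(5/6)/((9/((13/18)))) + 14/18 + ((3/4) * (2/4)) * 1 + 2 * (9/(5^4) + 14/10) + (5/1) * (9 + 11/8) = 8493374/151875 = 55.92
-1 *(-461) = 461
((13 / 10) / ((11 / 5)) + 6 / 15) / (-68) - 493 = -3687749 / 7480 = -493.01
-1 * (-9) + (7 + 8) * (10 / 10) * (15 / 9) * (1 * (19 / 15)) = 122 / 3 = 40.67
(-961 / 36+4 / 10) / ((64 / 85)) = -80461 / 2304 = -34.92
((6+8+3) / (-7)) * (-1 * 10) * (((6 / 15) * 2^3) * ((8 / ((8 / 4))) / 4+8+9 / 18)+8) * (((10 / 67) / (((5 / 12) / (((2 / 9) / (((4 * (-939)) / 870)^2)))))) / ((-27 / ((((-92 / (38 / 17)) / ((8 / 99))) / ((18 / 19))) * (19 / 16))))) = 116833654300 / 1240581447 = 94.18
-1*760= -760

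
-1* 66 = -66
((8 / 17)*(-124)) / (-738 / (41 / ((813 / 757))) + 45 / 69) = 17271712 / 5528859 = 3.12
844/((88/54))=5697/11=517.91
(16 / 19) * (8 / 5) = 128 / 95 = 1.35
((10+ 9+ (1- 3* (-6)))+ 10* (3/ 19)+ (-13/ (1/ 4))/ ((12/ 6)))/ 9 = 86/ 57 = 1.51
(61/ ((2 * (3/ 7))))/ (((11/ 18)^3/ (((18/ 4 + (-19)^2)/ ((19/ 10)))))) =59985.99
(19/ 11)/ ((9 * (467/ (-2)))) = -38/ 46233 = -0.00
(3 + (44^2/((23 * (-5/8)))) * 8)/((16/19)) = -2347621/1840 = -1275.88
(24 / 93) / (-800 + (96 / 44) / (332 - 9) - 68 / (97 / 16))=-344641 / 1083357527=-0.00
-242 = -242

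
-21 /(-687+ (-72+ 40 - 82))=0.03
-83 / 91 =-0.91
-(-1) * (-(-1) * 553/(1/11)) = 6083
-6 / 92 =-3 / 46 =-0.07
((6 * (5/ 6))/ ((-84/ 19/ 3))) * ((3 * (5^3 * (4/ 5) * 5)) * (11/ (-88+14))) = 391875/ 518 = 756.52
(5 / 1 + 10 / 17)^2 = 9025 / 289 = 31.23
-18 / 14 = -9 / 7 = -1.29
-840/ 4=-210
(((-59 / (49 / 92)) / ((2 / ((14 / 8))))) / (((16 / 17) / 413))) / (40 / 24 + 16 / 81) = -110246751 / 4832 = -22815.97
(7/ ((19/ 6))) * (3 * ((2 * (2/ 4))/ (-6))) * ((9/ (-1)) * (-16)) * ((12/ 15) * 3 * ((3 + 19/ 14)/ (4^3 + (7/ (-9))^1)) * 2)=-2846016/ 54055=-52.65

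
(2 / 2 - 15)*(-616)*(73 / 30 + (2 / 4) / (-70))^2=11421971 / 225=50764.32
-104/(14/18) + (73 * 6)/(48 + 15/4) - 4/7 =-60772/483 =-125.82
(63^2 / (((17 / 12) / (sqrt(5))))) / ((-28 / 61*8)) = -103761*sqrt(5) / 136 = -1706.00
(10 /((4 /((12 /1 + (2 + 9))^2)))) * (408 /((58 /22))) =5935380 /29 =204668.28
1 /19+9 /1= 172 /19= 9.05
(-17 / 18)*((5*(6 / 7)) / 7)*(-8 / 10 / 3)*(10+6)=2.47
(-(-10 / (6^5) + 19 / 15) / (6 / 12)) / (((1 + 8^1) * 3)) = -24599 / 262440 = -0.09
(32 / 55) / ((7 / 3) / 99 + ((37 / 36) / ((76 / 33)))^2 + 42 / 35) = 0.41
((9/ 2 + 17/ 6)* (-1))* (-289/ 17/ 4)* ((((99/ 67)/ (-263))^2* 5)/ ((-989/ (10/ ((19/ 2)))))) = -0.00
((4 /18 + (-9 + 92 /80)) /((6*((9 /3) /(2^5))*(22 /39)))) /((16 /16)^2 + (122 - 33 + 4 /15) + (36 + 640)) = -17849 /568953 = -0.03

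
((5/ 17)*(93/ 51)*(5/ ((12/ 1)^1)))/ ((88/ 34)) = 775/ 8976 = 0.09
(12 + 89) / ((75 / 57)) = 1919 / 25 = 76.76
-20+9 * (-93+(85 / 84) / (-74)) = -1775959 / 2072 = -857.12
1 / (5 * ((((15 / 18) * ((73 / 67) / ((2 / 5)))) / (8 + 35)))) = 34572 / 9125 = 3.79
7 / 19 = 0.37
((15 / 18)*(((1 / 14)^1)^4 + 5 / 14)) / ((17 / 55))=3773275 / 3918432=0.96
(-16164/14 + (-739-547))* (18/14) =-153756/49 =-3137.88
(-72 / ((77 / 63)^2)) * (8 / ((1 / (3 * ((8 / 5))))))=-1119744 / 605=-1850.82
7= 7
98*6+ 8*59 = 1060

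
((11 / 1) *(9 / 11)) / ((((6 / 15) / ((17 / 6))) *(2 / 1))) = 255 / 8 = 31.88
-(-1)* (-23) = -23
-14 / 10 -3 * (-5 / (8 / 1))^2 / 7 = -3511 / 2240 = -1.57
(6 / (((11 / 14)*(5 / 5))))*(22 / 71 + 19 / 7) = 18036 / 781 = 23.09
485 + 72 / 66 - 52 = 4775 / 11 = 434.09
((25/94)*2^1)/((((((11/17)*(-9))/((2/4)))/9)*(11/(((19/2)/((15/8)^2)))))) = -5168/51183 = -0.10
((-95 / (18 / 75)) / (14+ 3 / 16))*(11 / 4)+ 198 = 121.27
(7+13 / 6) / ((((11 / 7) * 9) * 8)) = 35 / 432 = 0.08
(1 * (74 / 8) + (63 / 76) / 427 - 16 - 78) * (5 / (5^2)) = -98223 / 5795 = -16.95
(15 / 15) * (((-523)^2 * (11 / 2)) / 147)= 10234.08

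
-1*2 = -2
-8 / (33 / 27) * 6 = -432 / 11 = -39.27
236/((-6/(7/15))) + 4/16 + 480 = 83141/180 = 461.89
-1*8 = -8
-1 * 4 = -4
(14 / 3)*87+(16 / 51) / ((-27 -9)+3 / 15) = 3706294 / 9129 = 405.99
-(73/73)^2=-1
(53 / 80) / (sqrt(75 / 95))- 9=-9 + 53 * sqrt(285) / 1200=-8.25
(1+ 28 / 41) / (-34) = -69 / 1394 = -0.05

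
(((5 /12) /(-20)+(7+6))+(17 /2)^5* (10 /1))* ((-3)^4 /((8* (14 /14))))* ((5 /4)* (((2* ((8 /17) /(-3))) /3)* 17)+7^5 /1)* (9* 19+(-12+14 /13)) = 10055118478002711 /832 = 12085478939907.10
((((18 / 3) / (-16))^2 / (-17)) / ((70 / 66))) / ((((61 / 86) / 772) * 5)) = -2464803 / 1451800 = -1.70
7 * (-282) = -1974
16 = 16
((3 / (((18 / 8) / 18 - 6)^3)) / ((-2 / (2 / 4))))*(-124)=-47616 / 103823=-0.46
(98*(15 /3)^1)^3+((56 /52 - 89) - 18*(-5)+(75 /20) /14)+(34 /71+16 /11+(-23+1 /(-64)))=535131567827993 /4548544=117648981.26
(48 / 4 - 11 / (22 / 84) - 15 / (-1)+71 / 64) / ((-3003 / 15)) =635 / 9152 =0.07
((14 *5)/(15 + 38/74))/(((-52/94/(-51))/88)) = 19511580/533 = 36607.09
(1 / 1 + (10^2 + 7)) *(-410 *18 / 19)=-797040 / 19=-41949.47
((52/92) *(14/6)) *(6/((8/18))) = 819/46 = 17.80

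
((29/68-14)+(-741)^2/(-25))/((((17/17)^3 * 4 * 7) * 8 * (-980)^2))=-37360583/365720320000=-0.00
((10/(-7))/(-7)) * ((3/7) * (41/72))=205/4116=0.05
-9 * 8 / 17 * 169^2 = -2056392 / 17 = -120964.24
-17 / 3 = -5.67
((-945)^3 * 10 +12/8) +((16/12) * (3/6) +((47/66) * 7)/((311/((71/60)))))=-10393241059358261/1231560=-8439086247.81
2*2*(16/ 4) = 16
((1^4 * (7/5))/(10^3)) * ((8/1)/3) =7/1875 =0.00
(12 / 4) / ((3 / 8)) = 8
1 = 1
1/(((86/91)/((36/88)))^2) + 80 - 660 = -2075534359/3579664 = -579.81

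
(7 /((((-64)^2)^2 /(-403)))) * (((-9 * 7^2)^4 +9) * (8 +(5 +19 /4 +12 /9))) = -4072317926459055 /33554432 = -121364531.71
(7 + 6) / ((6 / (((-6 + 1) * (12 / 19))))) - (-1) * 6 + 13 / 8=119 / 152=0.78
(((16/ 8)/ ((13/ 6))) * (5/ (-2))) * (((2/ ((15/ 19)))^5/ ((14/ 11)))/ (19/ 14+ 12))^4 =-78831888016439421317112085348352/ 24069826503925151824951171875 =-3275.13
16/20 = 4/5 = 0.80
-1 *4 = -4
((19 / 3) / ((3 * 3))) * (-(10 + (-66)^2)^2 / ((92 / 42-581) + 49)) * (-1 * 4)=-5070480296 / 50067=-101273.90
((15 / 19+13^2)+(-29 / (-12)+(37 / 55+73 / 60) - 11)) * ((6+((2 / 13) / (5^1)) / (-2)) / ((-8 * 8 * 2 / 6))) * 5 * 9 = -2058.89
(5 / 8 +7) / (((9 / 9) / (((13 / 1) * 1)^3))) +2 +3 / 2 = 134045 / 8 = 16755.62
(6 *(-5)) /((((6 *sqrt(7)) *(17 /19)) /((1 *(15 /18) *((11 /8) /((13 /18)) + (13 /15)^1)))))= -205295 *sqrt(7) /111384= -4.88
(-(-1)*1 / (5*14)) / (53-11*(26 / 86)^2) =1849 / 6729660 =0.00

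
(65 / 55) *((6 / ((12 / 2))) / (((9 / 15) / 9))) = 195 / 11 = 17.73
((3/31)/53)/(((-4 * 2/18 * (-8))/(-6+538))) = 3591/13144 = 0.27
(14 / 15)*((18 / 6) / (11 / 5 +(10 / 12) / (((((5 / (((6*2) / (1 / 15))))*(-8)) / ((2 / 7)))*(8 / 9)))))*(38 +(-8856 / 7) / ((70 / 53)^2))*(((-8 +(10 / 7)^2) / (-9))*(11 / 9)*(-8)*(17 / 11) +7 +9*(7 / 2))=-21327907282624 / 386878275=-55128.21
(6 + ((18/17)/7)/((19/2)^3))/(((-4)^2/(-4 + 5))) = 2448735/6529768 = 0.38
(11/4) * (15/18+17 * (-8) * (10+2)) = -107657/24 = -4485.71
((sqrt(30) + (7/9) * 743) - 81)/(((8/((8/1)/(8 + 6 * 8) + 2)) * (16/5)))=75 * sqrt(30)/896 + 13975/336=42.05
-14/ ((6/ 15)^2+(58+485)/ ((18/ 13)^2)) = -37800/ 765157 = -0.05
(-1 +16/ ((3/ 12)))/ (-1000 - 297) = -63/ 1297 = -0.05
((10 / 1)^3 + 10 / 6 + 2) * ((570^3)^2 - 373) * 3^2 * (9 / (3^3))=103266602666737876897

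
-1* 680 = -680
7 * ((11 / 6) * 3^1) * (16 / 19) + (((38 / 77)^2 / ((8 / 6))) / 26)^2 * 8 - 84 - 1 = -5934878495289 / 112876414651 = -52.58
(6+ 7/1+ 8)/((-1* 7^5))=-3/2401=-0.00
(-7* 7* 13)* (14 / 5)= -8918 / 5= -1783.60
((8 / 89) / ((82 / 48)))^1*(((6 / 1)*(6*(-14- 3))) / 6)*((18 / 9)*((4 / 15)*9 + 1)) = -665856 / 18245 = -36.50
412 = 412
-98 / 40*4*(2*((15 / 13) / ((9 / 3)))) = -98 / 13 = -7.54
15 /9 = 5 /3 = 1.67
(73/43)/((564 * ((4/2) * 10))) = 73/485040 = 0.00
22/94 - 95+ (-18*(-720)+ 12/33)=6651514/517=12865.60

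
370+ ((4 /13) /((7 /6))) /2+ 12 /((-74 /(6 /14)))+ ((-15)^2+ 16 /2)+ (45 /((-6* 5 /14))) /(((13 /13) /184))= -1568511 /481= -3260.94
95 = 95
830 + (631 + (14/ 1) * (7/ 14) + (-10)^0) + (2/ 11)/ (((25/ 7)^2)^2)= 6312114177/ 4296875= 1469.00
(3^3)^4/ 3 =177147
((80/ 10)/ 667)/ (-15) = -8/ 10005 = -0.00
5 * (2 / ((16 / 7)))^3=1715 / 512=3.35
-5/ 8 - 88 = -709/ 8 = -88.62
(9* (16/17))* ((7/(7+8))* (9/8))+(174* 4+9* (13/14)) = 843477/1190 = 708.80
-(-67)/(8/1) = 67/8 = 8.38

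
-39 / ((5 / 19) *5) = -29.64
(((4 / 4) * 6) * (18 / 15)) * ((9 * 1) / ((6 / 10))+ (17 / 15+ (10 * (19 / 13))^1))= 71952 / 325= 221.39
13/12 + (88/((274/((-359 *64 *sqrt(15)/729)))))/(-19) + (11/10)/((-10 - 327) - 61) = 3.14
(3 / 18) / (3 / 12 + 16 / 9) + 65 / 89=5279 / 6497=0.81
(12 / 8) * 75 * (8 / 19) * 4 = 3600 / 19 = 189.47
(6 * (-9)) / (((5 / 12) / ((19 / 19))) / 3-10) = 1944 / 355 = 5.48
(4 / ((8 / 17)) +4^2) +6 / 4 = 26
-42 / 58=-21 / 29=-0.72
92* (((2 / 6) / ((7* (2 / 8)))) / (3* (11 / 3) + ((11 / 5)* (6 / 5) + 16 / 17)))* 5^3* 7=19550000 / 18591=1051.58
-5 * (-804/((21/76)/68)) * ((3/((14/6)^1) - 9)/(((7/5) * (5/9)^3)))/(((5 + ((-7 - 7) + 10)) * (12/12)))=-54522854784/1715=-31791752.06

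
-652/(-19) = 652/19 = 34.32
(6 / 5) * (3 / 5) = 18 / 25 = 0.72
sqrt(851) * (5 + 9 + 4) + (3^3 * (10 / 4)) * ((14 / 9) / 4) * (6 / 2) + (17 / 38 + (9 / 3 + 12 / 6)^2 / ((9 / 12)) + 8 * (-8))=573.62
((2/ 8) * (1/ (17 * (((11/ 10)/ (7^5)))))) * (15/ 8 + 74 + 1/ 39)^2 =2772115739155/ 2141568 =1294432.74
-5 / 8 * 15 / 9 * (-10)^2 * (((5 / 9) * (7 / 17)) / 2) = -21875 / 1836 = -11.91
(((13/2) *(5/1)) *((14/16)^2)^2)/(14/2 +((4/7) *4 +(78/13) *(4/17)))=18571735/10428416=1.78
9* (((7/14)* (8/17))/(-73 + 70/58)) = -174/5899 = -0.03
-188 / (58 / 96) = -9024 / 29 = -311.17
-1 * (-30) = 30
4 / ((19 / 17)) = 68 / 19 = 3.58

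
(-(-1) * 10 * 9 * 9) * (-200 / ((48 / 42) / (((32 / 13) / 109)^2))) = -145152000 / 2007889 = -72.29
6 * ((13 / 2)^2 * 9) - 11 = 4541 / 2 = 2270.50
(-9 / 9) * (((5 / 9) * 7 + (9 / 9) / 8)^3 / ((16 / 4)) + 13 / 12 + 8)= -37698913 / 1492992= -25.25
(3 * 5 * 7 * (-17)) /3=-595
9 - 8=1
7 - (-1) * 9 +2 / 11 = 178 / 11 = 16.18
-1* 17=-17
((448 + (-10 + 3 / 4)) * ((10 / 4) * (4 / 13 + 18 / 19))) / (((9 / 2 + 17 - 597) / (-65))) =6800625 / 43738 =155.49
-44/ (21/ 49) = -308/ 3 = -102.67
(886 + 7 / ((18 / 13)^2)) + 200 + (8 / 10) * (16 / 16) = 1766531 / 1620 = 1090.45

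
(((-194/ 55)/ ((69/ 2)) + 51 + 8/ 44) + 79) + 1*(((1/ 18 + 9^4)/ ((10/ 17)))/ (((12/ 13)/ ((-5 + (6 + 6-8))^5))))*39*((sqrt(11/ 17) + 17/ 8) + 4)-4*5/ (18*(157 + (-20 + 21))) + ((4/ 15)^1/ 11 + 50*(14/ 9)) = -110757464592539/ 38375040-19958731*sqrt(187)/ 720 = -3265256.58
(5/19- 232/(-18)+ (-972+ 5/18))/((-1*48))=109277/5472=19.97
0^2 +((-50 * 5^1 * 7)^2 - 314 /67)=205187186 /67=3062495.31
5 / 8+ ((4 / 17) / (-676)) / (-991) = 14235723 / 22777144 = 0.63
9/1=9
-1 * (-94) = 94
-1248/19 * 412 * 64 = -1731961.26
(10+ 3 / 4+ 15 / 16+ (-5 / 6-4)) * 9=987 / 16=61.69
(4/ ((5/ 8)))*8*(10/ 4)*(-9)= -1152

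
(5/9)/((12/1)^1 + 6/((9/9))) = 5/162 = 0.03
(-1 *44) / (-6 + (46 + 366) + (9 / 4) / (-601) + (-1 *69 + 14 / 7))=-105776 / 814947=-0.13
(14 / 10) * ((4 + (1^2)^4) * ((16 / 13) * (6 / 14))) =48 / 13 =3.69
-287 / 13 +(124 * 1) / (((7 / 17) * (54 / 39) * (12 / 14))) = 231.66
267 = 267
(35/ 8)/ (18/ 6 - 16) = -35/ 104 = -0.34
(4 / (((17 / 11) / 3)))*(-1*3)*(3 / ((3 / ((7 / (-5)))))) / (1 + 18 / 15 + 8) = 924 / 289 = 3.20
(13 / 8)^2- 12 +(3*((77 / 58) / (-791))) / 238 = -233588365 / 24957632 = -9.36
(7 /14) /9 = 1 /18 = 0.06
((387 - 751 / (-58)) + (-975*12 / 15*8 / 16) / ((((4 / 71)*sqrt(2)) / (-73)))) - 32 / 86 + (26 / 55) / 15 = 822212819 / 2057550 + 1010685*sqrt(2) / 4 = 357730.72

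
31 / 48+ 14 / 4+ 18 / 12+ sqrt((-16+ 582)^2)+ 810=66319 / 48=1381.65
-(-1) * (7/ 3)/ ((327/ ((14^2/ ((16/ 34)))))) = 5831/ 1962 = 2.97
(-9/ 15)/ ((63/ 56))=-8/ 15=-0.53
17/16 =1.06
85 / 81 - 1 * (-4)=409 / 81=5.05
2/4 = 0.50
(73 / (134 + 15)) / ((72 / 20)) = 365 / 2682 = 0.14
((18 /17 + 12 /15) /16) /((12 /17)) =79 /480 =0.16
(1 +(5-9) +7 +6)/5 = 2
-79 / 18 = -4.39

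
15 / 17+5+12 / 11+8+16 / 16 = 2987 / 187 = 15.97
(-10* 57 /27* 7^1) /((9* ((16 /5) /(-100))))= 83125 /162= 513.12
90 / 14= 45 / 7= 6.43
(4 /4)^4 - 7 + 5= -1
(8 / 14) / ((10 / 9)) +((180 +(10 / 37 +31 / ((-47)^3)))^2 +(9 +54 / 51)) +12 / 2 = 285480053603710054816 / 8780263742313595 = 32513.84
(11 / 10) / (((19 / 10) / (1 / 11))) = 1 / 19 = 0.05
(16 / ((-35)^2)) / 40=2 / 6125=0.00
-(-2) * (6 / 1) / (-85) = -12 / 85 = -0.14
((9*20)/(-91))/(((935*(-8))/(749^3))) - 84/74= 19988822427/179894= 111114.45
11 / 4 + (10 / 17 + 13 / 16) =1129 / 272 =4.15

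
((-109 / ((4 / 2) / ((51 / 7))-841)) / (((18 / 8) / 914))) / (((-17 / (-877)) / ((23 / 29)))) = 8038224184 / 3730299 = 2154.85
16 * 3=48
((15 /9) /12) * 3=5 /12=0.42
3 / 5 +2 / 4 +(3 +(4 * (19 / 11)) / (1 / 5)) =4251 / 110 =38.65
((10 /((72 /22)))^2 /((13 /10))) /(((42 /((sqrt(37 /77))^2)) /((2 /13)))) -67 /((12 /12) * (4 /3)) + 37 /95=-38117059751 /764667540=-49.85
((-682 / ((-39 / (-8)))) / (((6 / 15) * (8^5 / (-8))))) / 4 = 1705 / 79872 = 0.02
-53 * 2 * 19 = -2014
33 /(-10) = -33 /10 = -3.30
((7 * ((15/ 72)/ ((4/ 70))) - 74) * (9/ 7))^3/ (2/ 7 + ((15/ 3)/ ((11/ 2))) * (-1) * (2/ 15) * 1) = -11227080946653/ 7626752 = -1472065.82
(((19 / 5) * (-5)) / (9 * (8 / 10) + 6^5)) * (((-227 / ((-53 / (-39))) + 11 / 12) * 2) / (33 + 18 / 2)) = 10037035 / 519762096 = 0.02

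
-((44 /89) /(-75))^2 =-1936 /44555625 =-0.00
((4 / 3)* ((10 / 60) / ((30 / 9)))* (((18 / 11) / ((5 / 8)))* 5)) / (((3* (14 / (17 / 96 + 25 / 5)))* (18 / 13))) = 923 / 11880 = 0.08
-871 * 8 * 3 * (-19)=397176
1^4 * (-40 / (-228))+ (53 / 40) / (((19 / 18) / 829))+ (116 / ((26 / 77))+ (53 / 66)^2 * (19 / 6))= 44749166591 / 32277960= 1386.37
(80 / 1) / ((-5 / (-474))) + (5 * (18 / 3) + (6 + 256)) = 7876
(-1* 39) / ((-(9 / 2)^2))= 52 / 27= 1.93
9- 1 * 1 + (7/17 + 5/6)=943/102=9.25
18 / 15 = 6 / 5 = 1.20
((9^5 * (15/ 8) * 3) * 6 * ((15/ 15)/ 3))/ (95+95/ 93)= 49424013/ 7144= 6918.25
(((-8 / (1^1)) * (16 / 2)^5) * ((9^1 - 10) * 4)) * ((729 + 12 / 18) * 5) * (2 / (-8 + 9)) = 22953328640 / 3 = 7651109546.67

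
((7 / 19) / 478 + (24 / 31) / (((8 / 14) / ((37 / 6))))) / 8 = 1.04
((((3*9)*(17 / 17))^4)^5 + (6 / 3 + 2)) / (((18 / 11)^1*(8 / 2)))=466302741027378238657238765255 / 72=6476426958713586648017205000.00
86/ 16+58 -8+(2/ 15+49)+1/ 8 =3139/ 30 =104.63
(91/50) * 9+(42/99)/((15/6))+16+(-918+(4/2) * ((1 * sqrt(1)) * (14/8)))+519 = -299434/825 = -362.95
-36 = -36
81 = 81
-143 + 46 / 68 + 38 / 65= -141.74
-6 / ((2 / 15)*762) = -15 / 254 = -0.06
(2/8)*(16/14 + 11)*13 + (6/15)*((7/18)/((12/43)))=75641/1890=40.02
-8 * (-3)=24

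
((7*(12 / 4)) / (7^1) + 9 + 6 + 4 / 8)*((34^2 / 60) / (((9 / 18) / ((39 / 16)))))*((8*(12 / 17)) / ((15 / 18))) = 294372 / 25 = 11774.88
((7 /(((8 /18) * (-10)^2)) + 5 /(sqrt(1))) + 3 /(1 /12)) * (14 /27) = 115241 /5400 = 21.34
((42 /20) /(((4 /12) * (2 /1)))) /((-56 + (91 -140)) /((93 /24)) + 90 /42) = -4557 /36100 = -0.13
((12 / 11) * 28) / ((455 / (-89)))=-5.97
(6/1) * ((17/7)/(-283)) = -102/1981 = -0.05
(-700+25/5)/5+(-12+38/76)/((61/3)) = -17027/122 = -139.57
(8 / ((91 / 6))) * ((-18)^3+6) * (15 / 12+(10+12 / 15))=-16848792 / 455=-37030.31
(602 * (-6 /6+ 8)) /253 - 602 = -148092 /253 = -585.34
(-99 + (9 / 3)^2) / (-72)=5 / 4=1.25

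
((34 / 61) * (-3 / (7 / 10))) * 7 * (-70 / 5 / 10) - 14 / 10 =6713 / 305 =22.01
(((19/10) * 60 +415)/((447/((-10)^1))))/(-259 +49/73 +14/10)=0.05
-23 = -23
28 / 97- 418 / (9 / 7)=-283570 / 873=-324.82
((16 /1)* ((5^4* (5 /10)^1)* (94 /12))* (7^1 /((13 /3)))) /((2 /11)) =4523750 /13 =347980.77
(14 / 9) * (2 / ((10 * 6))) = 7 / 135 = 0.05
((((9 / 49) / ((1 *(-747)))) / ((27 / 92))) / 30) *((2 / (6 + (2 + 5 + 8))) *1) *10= -184 / 6917967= -0.00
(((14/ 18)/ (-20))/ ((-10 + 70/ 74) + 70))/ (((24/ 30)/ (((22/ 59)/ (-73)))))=259/ 63571320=0.00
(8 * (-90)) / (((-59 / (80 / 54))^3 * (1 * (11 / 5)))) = 25600000 / 4940802603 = 0.01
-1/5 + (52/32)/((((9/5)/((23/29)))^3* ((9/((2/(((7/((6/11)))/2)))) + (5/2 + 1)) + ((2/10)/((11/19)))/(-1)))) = -245130506908/1252838175165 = -0.20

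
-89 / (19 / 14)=-1246 / 19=-65.58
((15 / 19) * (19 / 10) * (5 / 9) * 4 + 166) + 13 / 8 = 4103 / 24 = 170.96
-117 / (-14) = 117 / 14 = 8.36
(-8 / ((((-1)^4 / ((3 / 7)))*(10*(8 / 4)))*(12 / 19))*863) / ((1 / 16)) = -131176 / 35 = -3747.89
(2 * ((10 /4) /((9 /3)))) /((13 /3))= 5 /13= 0.38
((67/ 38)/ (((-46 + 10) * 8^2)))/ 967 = -67/ 84662784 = -0.00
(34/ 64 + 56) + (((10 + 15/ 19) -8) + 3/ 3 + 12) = 43971/ 608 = 72.32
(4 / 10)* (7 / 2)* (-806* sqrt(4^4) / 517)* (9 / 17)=-812448 / 43945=-18.49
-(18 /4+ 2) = -13 /2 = -6.50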